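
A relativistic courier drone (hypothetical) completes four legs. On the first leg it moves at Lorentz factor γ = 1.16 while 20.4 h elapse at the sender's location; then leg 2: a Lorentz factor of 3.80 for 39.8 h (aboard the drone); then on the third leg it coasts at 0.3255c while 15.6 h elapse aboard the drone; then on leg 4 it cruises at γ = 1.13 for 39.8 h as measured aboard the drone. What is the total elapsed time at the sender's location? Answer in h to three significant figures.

Leg 1: 20.4 h is already measured at the sender's location.
Leg 2: γ = 3.80; Δt_2 = 3.800 × 39.8 = 151.2 h.
Leg 3: γ = 1/√(1 − 0.3255²) = 1/√0.8940 = 1.058; Δt_3 = 1.058 × 15.6 = 16.50 h.
Leg 4: γ = 1.13; Δt_4 = 1.130 × 39.8 = 44.97 h.
Total: 20.40 + 151.2 + 16.50 + 44.97 h.

Δt = 233 h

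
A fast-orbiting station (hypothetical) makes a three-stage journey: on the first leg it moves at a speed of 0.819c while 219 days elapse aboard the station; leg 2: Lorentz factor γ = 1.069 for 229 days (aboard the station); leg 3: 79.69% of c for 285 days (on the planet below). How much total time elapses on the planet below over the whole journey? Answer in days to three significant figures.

Leg 1: γ = 1/√(1 − 0.819²) = 1/√0.3292 = 1.743; Δt_1 = 1.743 × 219 = 381.7 days.
Leg 2: γ = 1.069; Δt_2 = 1.069 × 229 = 244.8 days.
Leg 3: 285 days is already measured on the planet below.
Total: 381.7 + 244.8 + 285.0 days.

Δt = 911 days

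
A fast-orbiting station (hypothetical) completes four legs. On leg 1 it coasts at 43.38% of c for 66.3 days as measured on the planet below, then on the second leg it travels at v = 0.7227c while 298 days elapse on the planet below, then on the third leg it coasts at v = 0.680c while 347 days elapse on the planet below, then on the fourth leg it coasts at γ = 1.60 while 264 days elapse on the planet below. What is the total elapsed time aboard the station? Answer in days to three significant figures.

Leg 1: β = 0.4338; γ = 1/√(1 − 0.4338²) = 1/√0.8118 = 1.110; τ_1 = 66.3/1.110 = 59.74 days.
Leg 2: γ = 1/√(1 − 0.7227²) = 1/√0.4777 = 1.447; τ_2 = 298/1.447 = 206.0 days.
Leg 3: γ = 1/√(1 − 0.680²) = 1/√0.5376 = 1.364; τ_3 = 347/1.364 = 254.4 days.
Leg 4: γ = 1.60; τ_4 = 264/1.600 = 165.0 days.
Total: 59.74 + 206.0 + 254.4 + 165.0 days.

τ = 685 days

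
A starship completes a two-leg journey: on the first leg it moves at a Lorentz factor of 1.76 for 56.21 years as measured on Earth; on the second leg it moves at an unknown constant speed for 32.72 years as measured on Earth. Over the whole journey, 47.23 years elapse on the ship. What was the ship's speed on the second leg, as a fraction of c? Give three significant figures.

β = 0.884

Leg 1: γ = 1.76; τ_1 = 56.21/1.760 = 31.94 years.
Leg 2: speed unknown; τ_2 = 32.72/γ_2.
Total proper time: 31.94 + τ_2 = 47.23, so τ_2 = 47.23 − 31.94 = 15.29 years.
γ_2 = 32.72/15.29 = 2.140; β = √(1 − 1/γ²) = √0.7816.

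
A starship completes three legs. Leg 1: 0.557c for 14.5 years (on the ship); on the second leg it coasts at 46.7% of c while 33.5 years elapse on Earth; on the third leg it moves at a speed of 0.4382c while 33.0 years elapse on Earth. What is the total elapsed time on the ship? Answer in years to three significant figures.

Leg 1: 14.5 years is already measured on the ship.
Leg 2: β = 0.467; γ = 1/√(1 − 0.467²) = 1/√0.7819 = 1.131; τ_2 = 33.5/1.131 = 29.62 years.
Leg 3: γ = 1/√(1 − 0.4382²) = 1/√0.8080 = 1.112; τ_3 = 33.0/1.112 = 29.66 years.
Total: 14.50 + 29.62 + 29.66 years.

τ = 73.8 years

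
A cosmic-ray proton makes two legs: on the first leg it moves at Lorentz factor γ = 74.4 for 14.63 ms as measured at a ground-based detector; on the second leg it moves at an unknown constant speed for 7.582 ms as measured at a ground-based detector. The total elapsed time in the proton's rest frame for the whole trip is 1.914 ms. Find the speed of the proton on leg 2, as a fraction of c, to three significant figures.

Leg 1: γ = 74.4; τ_1 = 14.63/74.40 = 0.1966 ms.
Leg 2: speed unknown; τ_2 = 7.582/γ_2.
Total proper time: 0.1966 + τ_2 = 1.914, so τ_2 = 1.914 − 0.1966 = 1.717 ms.
γ_2 = 7.582/1.717 = 4.415; β = √(1 − 1/γ²) = √0.9487.

β = 0.974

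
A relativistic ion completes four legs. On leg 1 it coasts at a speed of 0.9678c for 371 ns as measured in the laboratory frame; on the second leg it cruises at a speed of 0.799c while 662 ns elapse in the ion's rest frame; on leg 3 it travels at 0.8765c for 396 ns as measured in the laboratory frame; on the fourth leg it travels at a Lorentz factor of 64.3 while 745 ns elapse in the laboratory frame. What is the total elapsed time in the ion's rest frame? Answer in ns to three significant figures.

τ = 958 ns

Leg 1: γ = 1/√(1 − 0.9678²) = 1/√0.06336 = 3.973; τ_1 = 371/3.973 = 93.39 ns.
Leg 2: 662 ns is already measured in the ion's rest frame.
Leg 3: γ = 1/√(1 − 0.8765²) = 1/√0.2317 = 2.077; τ_3 = 396/2.077 = 190.6 ns.
Leg 4: γ = 64.3; τ_4 = 745/64.30 = 11.59 ns.
Total: 93.39 + 662.0 + 190.6 + 11.59 ns.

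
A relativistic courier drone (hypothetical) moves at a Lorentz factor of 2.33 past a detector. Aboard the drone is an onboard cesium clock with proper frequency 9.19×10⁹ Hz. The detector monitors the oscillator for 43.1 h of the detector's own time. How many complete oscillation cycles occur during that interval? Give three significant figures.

γ = 2.33
During 43.1 h of lab time, the oscillator's proper time advances by τ = Δt/γ = 43.1/2.330 = 18.50 h = 6.659×10⁴ s.
N = f × τ = 9.19×10⁹ × 6.659×10⁴ = 6.120×10¹⁴.

N = 6.12×10¹⁴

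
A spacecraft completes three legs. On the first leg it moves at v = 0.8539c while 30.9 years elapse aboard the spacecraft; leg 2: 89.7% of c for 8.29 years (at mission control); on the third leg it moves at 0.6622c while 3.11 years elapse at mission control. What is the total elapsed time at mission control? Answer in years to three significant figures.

Leg 1: γ = 1/√(1 − 0.8539²) = 1/√0.2709 = 1.921; Δt_1 = 1.921 × 30.9 = 59.37 years.
Leg 2: 8.29 years is already measured at mission control.
Leg 3: 3.11 years is already measured at mission control.
Total: 59.37 + 8.290 + 3.110 years.

Δt = 70.8 years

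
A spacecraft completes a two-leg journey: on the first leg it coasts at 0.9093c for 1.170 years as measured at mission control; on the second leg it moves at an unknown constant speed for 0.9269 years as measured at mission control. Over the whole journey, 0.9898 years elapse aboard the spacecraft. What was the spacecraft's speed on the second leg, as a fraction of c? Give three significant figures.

Leg 1: γ = 1/√(1 − 0.9093²) = 1/√0.1732 = 2.403; τ_1 = 1.170/2.403 = 0.4869 years.
Leg 2: speed unknown; τ_2 = 0.9269/γ_2.
Total proper time: 0.4869 + τ_2 = 0.9898, so τ_2 = 0.9898 − 0.4869 = 0.5029 years.
γ_2 = 0.9269/0.5029 = 1.843; β = √(1 − 1/γ²) = √0.7056.

β = 0.840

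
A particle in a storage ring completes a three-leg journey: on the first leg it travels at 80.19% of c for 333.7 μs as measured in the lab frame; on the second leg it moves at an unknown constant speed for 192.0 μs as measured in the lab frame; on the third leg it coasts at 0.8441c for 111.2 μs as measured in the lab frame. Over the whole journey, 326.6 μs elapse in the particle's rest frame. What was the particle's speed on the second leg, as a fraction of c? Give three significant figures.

Leg 1: β = 0.8019; γ = 1/√(1 − 0.8019²) = 1/√0.3570 = 1.674; τ_1 = 333.7/1.674 = 199.4 μs.
Leg 2: speed unknown; τ_2 = 192.0/γ_2.
Leg 3: γ = 1/√(1 − 0.8441²) = 1/√0.2875 = 1.865; τ_3 = 111.2/1.865 = 59.62 μs.
Total proper time: 199.4 + τ_2 + 59.62 = 326.6, so τ_2 = 326.6 − 259.0 = 67.60 μs.
γ_2 = 192.0/67.60 = 2.840; β = √(1 − 1/γ²) = √0.8760.

β = 0.936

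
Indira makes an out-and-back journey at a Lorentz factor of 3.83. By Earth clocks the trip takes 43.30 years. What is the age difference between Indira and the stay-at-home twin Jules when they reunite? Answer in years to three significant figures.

Δt − τ = 32.0 years

γ = 3.83
Indira's elapsed proper time: τ = 43.30/3.830 = 11.31 years.
Age gap = Δt − τ = 43.30 − 11.31 years.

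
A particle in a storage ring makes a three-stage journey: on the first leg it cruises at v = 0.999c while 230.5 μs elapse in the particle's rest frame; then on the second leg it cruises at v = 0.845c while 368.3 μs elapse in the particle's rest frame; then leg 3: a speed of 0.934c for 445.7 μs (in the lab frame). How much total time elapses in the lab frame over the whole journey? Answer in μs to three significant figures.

Leg 1: γ = 1/√(1 − 0.999²) = 1/√0.001999 = 22.37; Δt_1 = 22.37 × 230.5 = 5155 μs.
Leg 2: γ = 1/√(1 − 0.845²) = 1/√0.2860 = 1.870; Δt_2 = 1.870 × 368.3 = 688.7 μs.
Leg 3: 445.7 μs is already measured in the lab frame.
Total: 5155 + 688.7 + 445.7 μs.

Δt = 6290 μs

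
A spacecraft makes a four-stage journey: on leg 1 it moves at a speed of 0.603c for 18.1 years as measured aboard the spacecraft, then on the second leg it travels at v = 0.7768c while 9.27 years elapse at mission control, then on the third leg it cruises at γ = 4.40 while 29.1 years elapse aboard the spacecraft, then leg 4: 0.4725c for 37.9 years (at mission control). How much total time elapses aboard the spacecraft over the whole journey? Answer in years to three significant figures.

Leg 1: 18.1 years is already measured aboard the spacecraft.
Leg 2: γ = 1/√(1 − 0.7768²) = 1/√0.3966 = 1.588; τ_2 = 9.27/1.588 = 5.838 years.
Leg 3: 29.1 years is already measured aboard the spacecraft.
Leg 4: γ = 1/√(1 − 0.4725²) = 1/√0.7767 = 1.135; τ_4 = 37.9/1.135 = 33.40 years.
Total: 18.10 + 5.838 + 29.10 + 33.40 years.

τ = 86.4 years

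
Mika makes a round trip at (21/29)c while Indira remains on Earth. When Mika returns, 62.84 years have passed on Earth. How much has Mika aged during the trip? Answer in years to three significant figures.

γ = 1/√(1 − (21/29)²) = 29/20 = 1.450
Mika's clock measures proper time along the trip: τ = Δt/γ = 62.84/1.450 years.

τ = 43.3 years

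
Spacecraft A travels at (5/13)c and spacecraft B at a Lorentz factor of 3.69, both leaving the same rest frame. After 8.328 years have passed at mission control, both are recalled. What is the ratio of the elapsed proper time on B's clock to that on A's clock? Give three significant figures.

τ_B/τ_A = 0.294

A: γ = 1/√(1 − (5/13)²) = 13/12 ≈ 1.083. B: γ = 3.69.
τ_A/τ_B = γ_B/γ_A = 3.690/1.083 = 3.406, so τ_B/τ_A = 0.2936.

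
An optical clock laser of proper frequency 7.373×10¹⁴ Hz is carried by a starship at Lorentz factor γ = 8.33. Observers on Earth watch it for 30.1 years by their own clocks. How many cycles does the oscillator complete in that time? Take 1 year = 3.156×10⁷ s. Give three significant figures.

γ = 8.33
During 30.1 years of lab time, the oscillator's proper time advances by τ = Δt/γ = 30.1/8.330 = 3.613 years = 1.140×10⁸ s.
N = f × τ = 7.373×10¹⁴ × 1.140×10⁸ = 8.408×10²².

N = 8.41×10²²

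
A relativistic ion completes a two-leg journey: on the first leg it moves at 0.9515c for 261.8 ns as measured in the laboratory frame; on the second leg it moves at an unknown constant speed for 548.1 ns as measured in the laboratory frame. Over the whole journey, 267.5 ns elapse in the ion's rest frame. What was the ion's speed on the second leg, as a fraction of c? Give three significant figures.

β = 0.940

Leg 1: γ = 1/√(1 − 0.9515²) = 1/√0.09465 = 3.250; τ_1 = 261.8/3.250 = 80.54 ns.
Leg 2: speed unknown; τ_2 = 548.1/γ_2.
Total proper time: 80.54 + τ_2 = 267.5, so τ_2 = 267.5 − 80.54 = 187.0 ns.
γ_2 = 548.1/187.0 = 2.932; β = √(1 − 1/γ²) = √0.8836.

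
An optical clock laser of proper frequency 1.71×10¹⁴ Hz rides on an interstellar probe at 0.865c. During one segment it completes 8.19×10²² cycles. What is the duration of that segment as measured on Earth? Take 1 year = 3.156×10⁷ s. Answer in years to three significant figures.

γ = 1/√(1 − 0.865²) = 1/√0.2518 = 1.993
Proper time for N cycles: τ = N/f = 8.19×10²²/(1.71×10¹⁴) = 4.789×10⁸ s = 15.18 years.
Lab-frame duration Δt = γτ = 1.993 × 15.18 = 30.24 years.

Δt = 30.2 years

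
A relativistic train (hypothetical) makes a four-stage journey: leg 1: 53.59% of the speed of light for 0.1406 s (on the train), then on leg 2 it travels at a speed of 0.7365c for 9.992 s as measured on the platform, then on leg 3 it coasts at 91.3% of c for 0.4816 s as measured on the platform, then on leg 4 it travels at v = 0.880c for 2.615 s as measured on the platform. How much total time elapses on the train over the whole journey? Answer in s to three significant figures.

Leg 1: 0.1406 s is already measured on the train.
Leg 2: γ = 1/√(1 − 0.7365²) = 1/√0.4576 = 1.478; τ_2 = 9.992/1.478 = 6.759 s.
Leg 3: β = 0.913; γ = 1/√(1 − 0.913²) = 1/√0.1664 = 2.451; τ_3 = 0.4816/2.451 = 0.1965 s.
Leg 4: γ = 1/√(1 − 0.880²) = 1/√0.2256 = 2.105; τ_4 = 2.615/2.105 = 1.242 s.
Total: 0.1406 + 6.759 + 0.1965 + 1.242 s.

τ = 8.34 s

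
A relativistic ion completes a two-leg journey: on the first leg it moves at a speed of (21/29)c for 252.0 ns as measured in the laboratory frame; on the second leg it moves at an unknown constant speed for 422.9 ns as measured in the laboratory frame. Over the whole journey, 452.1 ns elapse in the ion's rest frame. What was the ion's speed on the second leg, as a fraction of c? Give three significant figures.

Leg 1: γ = 1/√(1 − (21/29)²) = 29/20 = 1.450; τ_1 = 252.0/1.450 = 173.8 ns.
Leg 2: speed unknown; τ_2 = 422.9/γ_2.
Total proper time: 173.8 + τ_2 = 452.1, so τ_2 = 452.1 − 173.8 = 278.3 ns.
γ_2 = 422.9/278.3 = 1.520; β = √(1 − 1/γ²) = √0.5669.

β = 0.753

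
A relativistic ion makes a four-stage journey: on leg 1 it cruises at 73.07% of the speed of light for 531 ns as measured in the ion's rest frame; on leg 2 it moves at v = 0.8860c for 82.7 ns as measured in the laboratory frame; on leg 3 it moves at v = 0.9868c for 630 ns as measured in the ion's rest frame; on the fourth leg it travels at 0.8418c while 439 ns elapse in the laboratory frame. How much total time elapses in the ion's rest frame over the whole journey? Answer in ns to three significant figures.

Leg 1: 531 ns is already measured in the ion's rest frame.
Leg 2: γ = 1/√(1 − 0.8860²) = 1/√0.2150 = 2.157; τ_2 = 82.7/2.157 = 38.35 ns.
Leg 3: 630 ns is already measured in the ion's rest frame.
Leg 4: γ = 1/√(1 − 0.8418²) = 1/√0.2914 = 1.853; τ_4 = 439/1.853 = 237.0 ns.
Total: 531.0 + 38.35 + 630.0 + 237.0 ns.

τ = 1440 ns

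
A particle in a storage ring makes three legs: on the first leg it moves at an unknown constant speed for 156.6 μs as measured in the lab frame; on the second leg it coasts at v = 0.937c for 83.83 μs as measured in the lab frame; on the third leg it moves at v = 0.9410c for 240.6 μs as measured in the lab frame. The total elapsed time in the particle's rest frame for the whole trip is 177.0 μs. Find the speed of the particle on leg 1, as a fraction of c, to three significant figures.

Leg 1: speed unknown; τ_1 = 156.6/γ_1.
Leg 2: γ = 1/√(1 − 0.937²) = 1/√0.1220 = 2.863; τ_2 = 83.83/2.863 = 29.28 μs.
Leg 3: γ = 1/√(1 − 0.9410²) = 1/√0.1145 = 2.955; τ_3 = 240.6/2.955 = 81.42 μs.
Total proper time: τ_1 + 29.28 + 81.42 = 177.0, so τ_1 = 177.0 − 110.7 = 66.30 μs.
γ_1 = 156.6/66.30 = 2.362; β = √(1 − 1/γ²) = √0.8208.

β = 0.906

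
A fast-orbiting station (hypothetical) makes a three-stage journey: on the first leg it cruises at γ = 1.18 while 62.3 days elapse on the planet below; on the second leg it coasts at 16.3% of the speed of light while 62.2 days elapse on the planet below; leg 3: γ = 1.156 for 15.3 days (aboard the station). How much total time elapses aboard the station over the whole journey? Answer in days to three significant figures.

τ = 129 days

Leg 1: γ = 1.18; τ_1 = 62.3/1.180 = 52.80 days.
Leg 2: β = 0.163; γ = 1/√(1 − 0.163²) = 1/√0.9734 = 1.014; τ_2 = 62.2/1.014 = 61.37 days.
Leg 3: 15.3 days is already measured aboard the station.
Total: 52.80 + 61.37 + 15.30 days.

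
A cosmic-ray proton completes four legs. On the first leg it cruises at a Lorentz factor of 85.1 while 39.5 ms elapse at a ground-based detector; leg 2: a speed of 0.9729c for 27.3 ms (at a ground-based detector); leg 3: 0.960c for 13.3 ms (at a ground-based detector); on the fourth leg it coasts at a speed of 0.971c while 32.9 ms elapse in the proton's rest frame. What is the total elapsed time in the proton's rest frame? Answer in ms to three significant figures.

Leg 1: γ = 85.1; τ_1 = 39.5/85.10 = 0.4642 ms.
Leg 2: γ = 1/√(1 − 0.9729²) = 1/√0.05347 = 4.325; τ_2 = 27.3/4.325 = 6.312 ms.
Leg 3: γ = 1/√(1 − 0.960²) = 25/7 ≈ 3.571; τ_3 = 13.3/3.571 = 3.724 ms.
Leg 4: 32.9 ms is already measured in the proton's rest frame.
Total: 0.4642 + 6.312 + 3.724 + 32.90 ms.

τ = 43.4 ms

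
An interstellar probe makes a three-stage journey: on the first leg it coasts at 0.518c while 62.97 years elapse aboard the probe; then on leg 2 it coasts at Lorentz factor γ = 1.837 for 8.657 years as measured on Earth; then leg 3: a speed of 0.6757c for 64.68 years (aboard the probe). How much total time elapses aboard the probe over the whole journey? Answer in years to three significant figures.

τ = 132 years

Leg 1: 62.97 years is already measured aboard the probe.
Leg 2: γ = 1.837; τ_2 = 8.657/1.837 = 4.713 years.
Leg 3: 64.68 years is already measured aboard the probe.
Total: 62.97 + 4.713 + 64.68 years.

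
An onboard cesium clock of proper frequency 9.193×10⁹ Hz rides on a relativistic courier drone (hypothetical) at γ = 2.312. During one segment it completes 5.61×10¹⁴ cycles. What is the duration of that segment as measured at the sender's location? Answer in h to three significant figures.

Δt = 39.2 h

γ = 2.312
Proper time for N cycles: τ = N/f = 5.61×10¹⁴/(9.193×10⁹) = 6.102×10⁴ s = 16.95 h.
Lab-frame duration Δt = γτ = 2.312 × 16.95 = 39.19 h.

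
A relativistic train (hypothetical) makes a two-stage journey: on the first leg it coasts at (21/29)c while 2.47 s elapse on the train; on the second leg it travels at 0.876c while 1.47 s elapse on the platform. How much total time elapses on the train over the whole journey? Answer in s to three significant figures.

τ = 3.18 s

Leg 1: 2.47 s is already measured on the train.
Leg 2: γ = 1/√(1 − 0.876²) = 1/√0.2326 = 2.073; τ_2 = 1.47/2.073 = 0.7090 s.
Total: 2.470 + 0.7090 s.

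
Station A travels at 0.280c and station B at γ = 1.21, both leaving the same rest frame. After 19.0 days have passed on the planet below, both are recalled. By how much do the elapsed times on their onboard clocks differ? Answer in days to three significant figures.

|τ_A − τ_B| = 2.54 days

A: γ = 1/√(1 − 0.280²) = 25/24 ≈ 1.042; τ_A = 19.0/1.042 = 18.24 days.
B: γ = 1.21; τ_B = 19.0/1.210 = 15.70 days.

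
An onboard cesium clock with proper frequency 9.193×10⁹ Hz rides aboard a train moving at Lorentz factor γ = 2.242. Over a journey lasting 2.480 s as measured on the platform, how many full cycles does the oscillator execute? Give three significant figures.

N = 1.02×10¹⁰

γ = 2.242
The oscillator's own cycle count is N = f × τ where τ is the proper time on the train. τ = Δt/γ = 2.480/2.242 = 1.106 s = 1.106×10⁰ s.
N = 9.193×10⁹ × 1.106×10⁰ = 1.017×10¹⁰.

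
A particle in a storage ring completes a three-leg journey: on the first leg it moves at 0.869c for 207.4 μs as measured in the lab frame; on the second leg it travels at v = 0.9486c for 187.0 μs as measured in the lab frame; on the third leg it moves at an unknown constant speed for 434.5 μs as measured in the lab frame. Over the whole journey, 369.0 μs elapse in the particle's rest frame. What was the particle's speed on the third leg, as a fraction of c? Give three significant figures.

Leg 1: γ = 1/√(1 − 0.869²) = 1/√0.2448 = 2.021; τ_1 = 207.4/2.021 = 102.6 μs.
Leg 2: γ = 1/√(1 − 0.9486²) = 1/√0.1002 = 3.160; τ_2 = 187.0/3.160 = 59.18 μs.
Leg 3: speed unknown; τ_3 = 434.5/γ_3.
Total proper time: 102.6 + 59.18 + τ_3 = 369.0, so τ_3 = 369.0 − 161.8 = 207.2 μs.
γ_3 = 434.5/207.2 = 2.097; β = √(1 − 1/γ²) = √0.7726.

β = 0.879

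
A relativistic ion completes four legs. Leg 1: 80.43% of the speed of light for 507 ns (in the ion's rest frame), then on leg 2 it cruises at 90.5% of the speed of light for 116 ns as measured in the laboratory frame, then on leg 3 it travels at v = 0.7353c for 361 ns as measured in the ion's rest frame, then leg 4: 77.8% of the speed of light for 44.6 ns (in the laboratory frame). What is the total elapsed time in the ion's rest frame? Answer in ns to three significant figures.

Leg 1: 507 ns is already measured in the ion's rest frame.
Leg 2: β = 0.905; γ = 1/√(1 − 0.905²) = 1/√0.1810 = 2.351; τ_2 = 116/2.351 = 49.35 ns.
Leg 3: 361 ns is already measured in the ion's rest frame.
Leg 4: β = 0.778; γ = 1/√(1 − 0.778²) = 1/√0.3947 = 1.592; τ_4 = 44.6/1.592 = 28.02 ns.
Total: 507.0 + 49.35 + 361.0 + 28.02 ns.

τ = 945 ns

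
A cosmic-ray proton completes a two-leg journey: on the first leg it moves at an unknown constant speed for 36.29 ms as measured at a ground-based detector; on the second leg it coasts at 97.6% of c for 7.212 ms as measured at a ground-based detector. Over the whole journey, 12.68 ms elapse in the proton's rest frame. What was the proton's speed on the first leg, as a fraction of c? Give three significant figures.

Leg 1: speed unknown; τ_1 = 36.29/γ_1.
Leg 2: β = 0.976; γ = 1/√(1 − 0.976²) = 1/√0.04742 = 4.592; τ_2 = 7.212/4.592 = 1.571 ms.
Total proper time: τ_1 + 1.571 = 12.68, so τ_1 = 12.68 − 1.571 = 11.11 ms.
γ_1 = 36.29/11.11 = 3.267; β = √(1 − 1/γ²) = √0.9063.

β = 0.952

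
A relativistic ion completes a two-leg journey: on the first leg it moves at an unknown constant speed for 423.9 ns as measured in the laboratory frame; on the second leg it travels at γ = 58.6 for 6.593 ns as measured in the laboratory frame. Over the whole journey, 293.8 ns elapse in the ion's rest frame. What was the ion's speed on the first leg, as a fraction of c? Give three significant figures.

Leg 1: speed unknown; τ_1 = 423.9/γ_1.
Leg 2: γ = 58.6; τ_2 = 6.593/58.60 = 0.1125 ns.
Total proper time: τ_1 + 0.1125 = 293.8, so τ_1 = 293.8 − 0.1125 = 293.7 ns.
γ_1 = 423.9/293.7 = 1.443; β = √(1 − 1/γ²) = √0.5200.

β = 0.721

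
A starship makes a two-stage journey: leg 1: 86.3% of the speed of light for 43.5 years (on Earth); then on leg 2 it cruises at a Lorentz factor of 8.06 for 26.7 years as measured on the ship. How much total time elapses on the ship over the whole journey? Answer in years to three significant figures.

Leg 1: β = 0.863; γ = 1/√(1 − 0.863²) = 1/√0.2552 = 1.979; τ_1 = 43.5/1.979 = 21.98 years.
Leg 2: 26.7 years is already measured on the ship.
Total: 21.98 + 26.70 years.

τ = 48.7 years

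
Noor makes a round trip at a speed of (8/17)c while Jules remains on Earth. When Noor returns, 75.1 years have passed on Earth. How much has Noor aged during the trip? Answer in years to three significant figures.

τ = 66.3 years

γ = 1/√(1 − (8/17)²) = 17/15 ≈ 1.133
Noor's clock measures proper time along the trip: τ = Δt/γ = 75.1/1.133 years.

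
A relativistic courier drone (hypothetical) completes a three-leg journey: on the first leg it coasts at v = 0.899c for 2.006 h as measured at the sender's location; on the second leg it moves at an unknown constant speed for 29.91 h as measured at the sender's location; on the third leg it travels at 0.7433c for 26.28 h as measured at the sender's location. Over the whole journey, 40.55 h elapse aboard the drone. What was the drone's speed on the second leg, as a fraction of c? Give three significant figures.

Leg 1: γ = 1/√(1 − 0.899²) = 1/√0.1918 = 2.283; τ_1 = 2.006/2.283 = 0.8785 h.
Leg 2: speed unknown; τ_2 = 29.91/γ_2.
Leg 3: γ = 1/√(1 − 0.7433²) = 1/√0.4475 = 1.495; τ_3 = 26.28/1.495 = 17.58 h.
Total proper time: 0.8785 + τ_2 + 17.58 = 40.55, so τ_2 = 40.55 − 18.46 = 22.09 h.
γ_2 = 29.91/22.09 = 1.354; β = √(1 − 1/γ²) = √0.4545.

β = 0.674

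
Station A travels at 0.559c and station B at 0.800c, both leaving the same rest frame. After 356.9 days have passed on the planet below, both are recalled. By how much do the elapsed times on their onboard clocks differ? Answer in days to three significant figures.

|τ_A − τ_B| = 81.8 days

A: γ = 1/√(1 − 0.559²) = 1/√0.6875 = 1.206; τ_A = 356.9/1.206 = 295.9 days.
B: γ = 1/√(1 − 0.800²) = 5/3 ≈ 1.667; τ_B = 356.9/1.667 = 214.1 days.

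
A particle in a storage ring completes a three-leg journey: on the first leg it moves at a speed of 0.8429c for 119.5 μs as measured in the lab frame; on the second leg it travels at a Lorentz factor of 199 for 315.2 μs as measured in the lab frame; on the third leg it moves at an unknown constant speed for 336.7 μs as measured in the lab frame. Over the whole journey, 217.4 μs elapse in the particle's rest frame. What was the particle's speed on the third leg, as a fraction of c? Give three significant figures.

β = 0.893

Leg 1: γ = 1/√(1 − 0.8429²) = 1/√0.2895 = 1.858; τ_1 = 119.5/1.858 = 64.30 μs.
Leg 2: γ = 199; τ_2 = 315.2/199.0 = 1.584 μs.
Leg 3: speed unknown; τ_3 = 336.7/γ_3.
Total proper time: 64.30 + 1.584 + τ_3 = 217.4, so τ_3 = 217.4 − 65.88 = 151.5 μs.
γ_3 = 336.7/151.5 = 2.222; β = √(1 − 1/γ²) = √0.7975.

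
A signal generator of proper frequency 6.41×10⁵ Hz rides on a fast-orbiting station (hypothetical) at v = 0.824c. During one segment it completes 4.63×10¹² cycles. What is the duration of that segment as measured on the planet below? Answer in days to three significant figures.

Δt = 148 days

γ = 1/√(1 − 0.824²) = 1/√0.3210 = 1.765
Proper time for N cycles: τ = N/f = 4.63×10¹²/(6.41×10⁵) = 7.223×10⁶ s = 83.60 days.
Lab-frame duration Δt = γτ = 1.765 × 83.60 = 147.6 days.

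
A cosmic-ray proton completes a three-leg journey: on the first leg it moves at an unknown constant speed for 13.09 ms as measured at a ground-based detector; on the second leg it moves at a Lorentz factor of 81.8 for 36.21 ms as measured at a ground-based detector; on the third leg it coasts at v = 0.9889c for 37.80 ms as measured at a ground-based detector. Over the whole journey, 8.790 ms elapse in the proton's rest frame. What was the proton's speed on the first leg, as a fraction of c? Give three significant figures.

Leg 1: speed unknown; τ_1 = 13.09/γ_1.
Leg 2: γ = 81.8; τ_2 = 36.21/81.80 = 0.4427 ms.
Leg 3: γ = 1/√(1 − 0.9889²) = 1/√0.02208 = 6.730; τ_3 = 37.80/6.730 = 5.616 ms.
Total proper time: τ_1 + 0.4427 + 5.616 = 8.790, so τ_1 = 8.790 − 6.059 = 2.731 ms.
γ_1 = 13.09/2.731 = 4.793; β = √(1 − 1/γ²) = √0.9565.

β = 0.978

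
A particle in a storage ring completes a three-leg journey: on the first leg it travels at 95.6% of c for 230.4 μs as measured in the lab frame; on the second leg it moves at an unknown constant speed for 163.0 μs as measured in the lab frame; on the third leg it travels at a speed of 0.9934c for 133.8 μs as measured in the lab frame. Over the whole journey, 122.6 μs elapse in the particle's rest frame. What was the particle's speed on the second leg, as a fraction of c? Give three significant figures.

Leg 1: β = 0.956; γ = 1/√(1 − 0.956²) = 1/√0.08606 = 3.409; τ_1 = 230.4/3.409 = 67.59 μs.
Leg 2: speed unknown; τ_2 = 163.0/γ_2.
Leg 3: γ = 1/√(1 − 0.9934²) = 1/√0.01316 = 8.718; τ_3 = 133.8/8.718 = 15.35 μs.
Total proper time: 67.59 + τ_2 + 15.35 = 122.6, so τ_2 = 122.6 − 82.94 = 39.66 μs.
γ_2 = 163.0/39.66 = 4.110; β = √(1 − 1/γ²) = √0.9408.

β = 0.970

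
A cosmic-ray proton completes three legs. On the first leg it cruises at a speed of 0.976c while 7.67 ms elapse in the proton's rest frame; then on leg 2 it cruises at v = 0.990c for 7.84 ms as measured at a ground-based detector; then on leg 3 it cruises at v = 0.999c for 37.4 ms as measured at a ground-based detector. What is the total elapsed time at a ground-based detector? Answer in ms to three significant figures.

Δt = 80.5 ms

Leg 1: γ = 1/√(1 − 0.976²) = 1/√0.04742 = 4.592; Δt_1 = 4.592 × 7.67 = 35.22 ms.
Leg 2: 7.84 ms is already measured at a ground-based detector.
Leg 3: 37.4 ms is already measured at a ground-based detector.
Total: 35.22 + 7.840 + 37.40 ms.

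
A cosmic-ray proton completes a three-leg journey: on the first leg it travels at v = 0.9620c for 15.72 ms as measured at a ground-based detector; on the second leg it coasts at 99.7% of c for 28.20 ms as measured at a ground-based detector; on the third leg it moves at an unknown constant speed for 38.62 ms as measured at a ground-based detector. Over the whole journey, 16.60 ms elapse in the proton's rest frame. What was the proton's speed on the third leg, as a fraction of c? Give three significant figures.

β = 0.965

Leg 1: γ = 1/√(1 − 0.9620²) = 1/√0.07456 = 3.662; τ_1 = 15.72/3.662 = 4.292 ms.
Leg 2: β = 0.997; γ = 1/√(1 − 0.997²) = 1/√0.005991 = 12.92; τ_2 = 28.20/12.92 = 2.183 ms.
Leg 3: speed unknown; τ_3 = 38.62/γ_3.
Total proper time: 4.292 + 2.183 + τ_3 = 16.60, so τ_3 = 16.60 − 6.475 = 10.12 ms.
γ_3 = 38.62/10.12 = 3.814; β = √(1 − 1/γ²) = √0.9313.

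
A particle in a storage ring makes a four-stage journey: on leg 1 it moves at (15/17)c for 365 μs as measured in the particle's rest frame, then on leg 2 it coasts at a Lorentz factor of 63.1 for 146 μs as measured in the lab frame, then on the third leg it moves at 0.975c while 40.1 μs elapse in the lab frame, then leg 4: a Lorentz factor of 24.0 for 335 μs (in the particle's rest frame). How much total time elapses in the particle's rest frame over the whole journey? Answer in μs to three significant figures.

τ = 711 μs

Leg 1: 365 μs is already measured in the particle's rest frame.
Leg 2: γ = 63.1; τ_2 = 146/63.10 = 2.314 μs.
Leg 3: γ = 1/√(1 − 0.975²) = 1/√0.04938 = 4.500; τ_3 = 40.1/4.500 = 8.910 μs.
Leg 4: 335 μs is already measured in the particle's rest frame.
Total: 365.0 + 2.314 + 8.910 + 335.0 μs.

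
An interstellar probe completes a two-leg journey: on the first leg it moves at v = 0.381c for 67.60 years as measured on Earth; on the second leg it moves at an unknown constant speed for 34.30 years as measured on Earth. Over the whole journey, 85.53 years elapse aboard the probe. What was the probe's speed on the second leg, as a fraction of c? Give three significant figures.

β = 0.741

Leg 1: γ = 1/√(1 − 0.381²) = 1/√0.8548 = 1.082; τ_1 = 67.60/1.082 = 62.50 years.
Leg 2: speed unknown; τ_2 = 34.30/γ_2.
Total proper time: 62.50 + τ_2 = 85.53, so τ_2 = 85.53 − 62.50 = 23.03 years.
γ_2 = 34.30/23.03 = 1.489; β = √(1 − 1/γ²) = √0.5492.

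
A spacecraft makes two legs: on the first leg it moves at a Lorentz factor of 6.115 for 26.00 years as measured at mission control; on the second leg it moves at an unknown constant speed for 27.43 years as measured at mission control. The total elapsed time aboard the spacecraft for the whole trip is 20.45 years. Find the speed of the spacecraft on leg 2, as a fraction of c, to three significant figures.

Leg 1: γ = 6.115; τ_1 = 26.00/6.115 = 4.252 years.
Leg 2: speed unknown; τ_2 = 27.43/γ_2.
Total proper time: 4.252 + τ_2 = 20.45, so τ_2 = 20.45 − 4.252 = 16.20 years.
γ_2 = 27.43/16.20 = 1.693; β = √(1 − 1/γ²) = √0.6513.

β = 0.807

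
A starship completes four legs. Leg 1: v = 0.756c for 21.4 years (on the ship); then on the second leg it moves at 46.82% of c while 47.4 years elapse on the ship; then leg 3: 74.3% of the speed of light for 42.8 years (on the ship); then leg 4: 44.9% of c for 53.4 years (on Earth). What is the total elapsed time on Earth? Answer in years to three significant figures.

Leg 1: γ = 1/√(1 − 0.756²) = 1/√0.4285 = 1.528; Δt_1 = 1.528 × 21.4 = 32.69 years.
Leg 2: β = 0.4682; γ = 1/√(1 − 0.4682²) = 1/√0.7808 = 1.132; Δt_2 = 1.132 × 47.4 = 53.64 years.
Leg 3: β = 0.743; γ = 1/√(1 − 0.743²) = 1/√0.4480 = 1.494; Δt_3 = 1.494 × 42.8 = 63.95 years.
Leg 4: 53.4 years is already measured on Earth.
Total: 32.69 + 53.64 + 63.95 + 53.40 years.

Δt = 204 years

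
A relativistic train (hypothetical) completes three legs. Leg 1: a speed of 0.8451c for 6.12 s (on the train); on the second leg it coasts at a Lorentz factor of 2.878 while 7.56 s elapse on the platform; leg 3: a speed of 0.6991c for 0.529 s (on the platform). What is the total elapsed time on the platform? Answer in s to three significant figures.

Δt = 19.5 s

Leg 1: γ = 1/√(1 − 0.8451²) = 1/√0.2858 = 1.871; Δt_1 = 1.871 × 6.12 = 11.45 s.
Leg 2: 7.56 s is already measured on the platform.
Leg 3: 0.529 s is already measured on the platform.
Total: 11.45 + 7.560 + 0.5290 s.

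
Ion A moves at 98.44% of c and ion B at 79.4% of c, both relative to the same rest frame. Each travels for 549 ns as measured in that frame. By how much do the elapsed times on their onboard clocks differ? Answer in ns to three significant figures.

|τ_A − τ_B| = 237 ns

A: β = 0.9844; γ = 1/√(1 − 0.9844²) = 1/√0.03096 = 5.684; τ_A = 549/5.684 = 96.59 ns.
B: β = 0.794; γ = 1/√(1 − 0.794²) = 1/√0.3696 = 1.645; τ_B = 549/1.645 = 333.7 ns.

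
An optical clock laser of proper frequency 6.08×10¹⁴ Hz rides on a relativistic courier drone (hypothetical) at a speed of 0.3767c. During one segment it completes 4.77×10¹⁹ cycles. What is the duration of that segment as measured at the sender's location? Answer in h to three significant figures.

γ = 1/√(1 − 0.3767²) = 1/√0.8581 = 1.080
Proper time for N cycles: τ = N/f = 4.77×10¹⁹/(6.08×10¹⁴) = 7.845×10⁴ s = 21.79 h.
Lab-frame duration Δt = γτ = 1.080 × 21.79 = 23.53 h.

Δt = 23.5 h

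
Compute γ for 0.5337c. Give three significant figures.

γ = 1.18

γ = 1/√(1 − 0.5337²) = 1/√0.7152 = 1.182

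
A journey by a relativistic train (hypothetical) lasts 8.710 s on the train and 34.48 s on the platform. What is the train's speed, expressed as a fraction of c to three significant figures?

β = 0.968

The proper time is measured on the train (both events occur at the train's location); Δt is measured on the platform. γ = Δt/τ = 34.48/8.710 = 3.959.
β = √(1 − 1/γ²) = √(1 − 0.06381) = √0.9362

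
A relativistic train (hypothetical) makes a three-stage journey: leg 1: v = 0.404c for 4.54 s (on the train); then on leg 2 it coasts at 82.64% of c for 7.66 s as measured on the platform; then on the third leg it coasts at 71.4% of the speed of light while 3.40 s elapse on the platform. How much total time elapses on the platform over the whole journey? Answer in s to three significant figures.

Leg 1: γ = 1/√(1 − 0.404²) = 1/√0.8368 = 1.093; Δt_1 = 1.093 × 4.54 = 4.963 s.
Leg 2: 7.66 s is already measured on the platform.
Leg 3: 3.40 s is already measured on the platform.
Total: 4.963 + 7.660 + 3.400 s.

Δt = 16.0 s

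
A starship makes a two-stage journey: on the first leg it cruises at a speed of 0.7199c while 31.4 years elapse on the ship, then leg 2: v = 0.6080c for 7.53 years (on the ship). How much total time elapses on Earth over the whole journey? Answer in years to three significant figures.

Leg 1: γ = 1/√(1 − 0.7199²) = 1/√0.4817 = 1.441; Δt_1 = 1.441 × 31.4 = 45.24 years.
Leg 2: γ = 1/√(1 − 0.6080²) = 1/√0.6303 = 1.260; Δt_2 = 1.260 × 7.53 = 9.484 years.
Total: 45.24 + 9.484 years.

Δt = 54.7 years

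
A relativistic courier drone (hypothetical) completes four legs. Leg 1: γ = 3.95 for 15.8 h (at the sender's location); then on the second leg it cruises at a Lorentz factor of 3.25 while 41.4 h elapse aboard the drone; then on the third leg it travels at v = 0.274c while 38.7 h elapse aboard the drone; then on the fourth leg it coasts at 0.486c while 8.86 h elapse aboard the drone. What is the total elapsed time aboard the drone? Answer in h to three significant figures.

Leg 1: γ = 3.95; τ_1 = 15.8/3.950 = 4.000 h.
Leg 2: 41.4 h is already measured aboard the drone.
Leg 3: 38.7 h is already measured aboard the drone.
Leg 4: 8.86 h is already measured aboard the drone.
Total: 4.000 + 41.40 + 38.70 + 8.860 h.

τ = 93.0 h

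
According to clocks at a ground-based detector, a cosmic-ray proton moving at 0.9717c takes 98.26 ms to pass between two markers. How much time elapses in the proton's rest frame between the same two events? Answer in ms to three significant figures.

τ = 23.2 ms

γ = 1/√(1 − 0.9717²) = 1/√0.05580 = 4.233
The interval measured at a ground-based detector is the dilated one; the clock in the proton's rest frame measures the proper time τ = Δt/γ = 98.26/4.233 ms.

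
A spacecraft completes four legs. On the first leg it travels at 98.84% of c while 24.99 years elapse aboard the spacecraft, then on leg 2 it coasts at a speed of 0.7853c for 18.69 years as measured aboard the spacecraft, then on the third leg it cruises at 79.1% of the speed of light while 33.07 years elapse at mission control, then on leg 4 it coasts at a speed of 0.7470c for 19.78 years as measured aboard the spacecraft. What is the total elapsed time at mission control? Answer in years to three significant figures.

Δt = 258 years

Leg 1: β = 0.9884; γ = 1/√(1 − 0.9884²) = 1/√0.02307 = 6.584; Δt_1 = 6.584 × 24.99 = 164.5 years.
Leg 2: γ = 1/√(1 − 0.7853²) = 1/√0.3833 = 1.615; Δt_2 = 1.615 × 18.69 = 30.19 years.
Leg 3: 33.07 years is already measured at mission control.
Leg 4: γ = 1/√(1 − 0.7470²) = 1/√0.4420 = 1.504; Δt_4 = 1.504 × 19.78 = 29.75 years.
Total: 164.5 + 30.19 + 33.07 + 29.75 years.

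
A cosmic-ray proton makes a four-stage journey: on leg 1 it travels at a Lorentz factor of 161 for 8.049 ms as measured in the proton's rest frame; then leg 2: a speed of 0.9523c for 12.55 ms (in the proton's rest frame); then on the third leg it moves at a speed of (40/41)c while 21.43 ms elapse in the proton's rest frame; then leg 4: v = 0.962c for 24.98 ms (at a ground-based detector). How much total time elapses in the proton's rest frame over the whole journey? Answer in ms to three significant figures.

τ = 48.8 ms

Leg 1: 8.049 ms is already measured in the proton's rest frame.
Leg 2: 12.55 ms is already measured in the proton's rest frame.
Leg 3: 21.43 ms is already measured in the proton's rest frame.
Leg 4: γ = 1/√(1 − 0.962²) = 1/√0.07456 = 3.662; τ_4 = 24.98/3.662 = 6.821 ms.
Total: 8.049 + 12.55 + 21.43 + 6.821 ms.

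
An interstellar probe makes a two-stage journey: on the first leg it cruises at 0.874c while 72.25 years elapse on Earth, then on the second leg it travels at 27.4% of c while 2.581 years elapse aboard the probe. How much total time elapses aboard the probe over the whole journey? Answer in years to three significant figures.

Leg 1: γ = 1/√(1 − 0.874²) = 1/√0.2361 = 2.058; τ_1 = 72.25/2.058 = 35.11 years.
Leg 2: 2.581 years is already measured aboard the probe.
Total: 35.11 + 2.581 years.

τ = 37.7 years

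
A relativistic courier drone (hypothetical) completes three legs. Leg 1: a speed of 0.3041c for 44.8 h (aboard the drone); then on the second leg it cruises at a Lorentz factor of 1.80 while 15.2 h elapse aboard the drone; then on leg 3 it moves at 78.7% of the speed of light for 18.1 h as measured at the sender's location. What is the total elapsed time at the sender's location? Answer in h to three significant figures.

Δt = 92.5 h

Leg 1: γ = 1/√(1 − 0.3041²) = 1/√0.9075 = 1.050; Δt_1 = 1.050 × 44.8 = 47.03 h.
Leg 2: γ = 1.80; Δt_2 = 1.800 × 15.2 = 27.36 h.
Leg 3: 18.1 h is already measured at the sender's location.
Total: 47.03 + 27.36 + 18.10 h.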